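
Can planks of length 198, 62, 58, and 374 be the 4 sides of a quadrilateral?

For a quadrilateral, each side must be shorter than the sum of the others.
Here the longest side is 374, but the remaining 3 sides sum to only 318.

No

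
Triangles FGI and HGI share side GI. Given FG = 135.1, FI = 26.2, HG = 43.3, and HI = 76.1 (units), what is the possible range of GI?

From triangle FGI: |135.1 − 26.2| < GI < 135.1 + 26.2, i.e. 108.9 < GI < 161.3.
From triangle HGI: 32.8 < GI < 119.4.
Both must hold, so GI lies in the intersection.

108.9 < GI < 119.4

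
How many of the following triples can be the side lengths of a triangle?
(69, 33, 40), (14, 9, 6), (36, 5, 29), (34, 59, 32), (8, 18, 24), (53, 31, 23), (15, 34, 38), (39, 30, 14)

7

(33,40,69): 33+40 > 69 → valid
(6,9,14): 6+9 > 14 → valid
(5,29,36): 5+29 ≤ 36 → not valid
(32,34,59): 32+34 > 59 → valid
(8,18,24): 8+18 > 24 → valid
(23,31,53): 23+31 > 53 → valid
(15,34,38): 15+34 > 38 → valid
(14,30,39): 14+30 > 39 → valid
7 of the 8 triples form a triangle.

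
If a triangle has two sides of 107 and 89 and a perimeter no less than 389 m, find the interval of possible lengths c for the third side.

Triangle inequality alone gives 18 < c < 196.
The perimeter condition gives c ≥ 389 − 107 − 89 = 193.
Intersecting the two: 193 ≤ c < 196.

193 ≤ c < 196 m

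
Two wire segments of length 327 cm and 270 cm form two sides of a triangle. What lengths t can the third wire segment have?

By the triangle inequality, t must be less than 327 + 270 = 597 and greater than |327 − 270| = 57.

57 < t < 597 (cm)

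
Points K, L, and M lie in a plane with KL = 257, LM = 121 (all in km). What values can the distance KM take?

By the triangle inequality, |257 − 121| ≤ KM ≤ 257 + 121.

136 ≤ KM ≤ 378 km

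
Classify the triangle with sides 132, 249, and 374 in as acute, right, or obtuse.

Compare the square of the longest side to the sum of squares of the other two: 132² + 249² = 79425 < 139876 = 374².

obtuse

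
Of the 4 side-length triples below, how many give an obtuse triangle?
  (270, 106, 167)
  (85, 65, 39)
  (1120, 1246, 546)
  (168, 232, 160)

(270,106,167): 106²+167² = 39125 < 72900 = 270² → obtuse
(85,65,39): 39²+65² = 5746 < 7225 = 85² → obtuse
(1120,1246,546): 546²+1120² = 1552516 = 1246² → right
(168,232,160): 160²+168² = 53824 = 232² → right
2 of the 4 are obtuse.

2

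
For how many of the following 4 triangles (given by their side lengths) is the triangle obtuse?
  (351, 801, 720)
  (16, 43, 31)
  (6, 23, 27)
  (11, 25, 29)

3

(351,801,720): 351²+720² = 641601 = 801² → right
(16,43,31): 16²+31² = 1217 < 1849 = 43² → obtuse
(6,23,27): 6²+23² = 565 < 729 = 27² → obtuse
(11,25,29): 11²+25² = 746 < 841 = 29² → obtuse
3 of the 4 are obtuse.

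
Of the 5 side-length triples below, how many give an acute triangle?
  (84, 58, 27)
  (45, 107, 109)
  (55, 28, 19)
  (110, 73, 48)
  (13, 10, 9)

2

(84,58,27): 27²+58² = 4093 < 7056 = 84² → obtuse
(45,107,109): 45²+107² = 13474 > 11881 = 109² → acute
(55,28,19): 19+28 ≤ 55, not a triangle
(110,73,48): 48²+73² = 7633 < 12100 = 110² → obtuse
(13,10,9): 9²+10² = 181 > 169 = 13² → acute
2 of the 5 are acute.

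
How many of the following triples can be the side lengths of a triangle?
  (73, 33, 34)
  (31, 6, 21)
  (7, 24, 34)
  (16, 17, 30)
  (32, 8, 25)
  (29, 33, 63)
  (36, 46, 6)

(33,34,73): 33+34 ≤ 73 → not valid
(6,21,31): 6+21 ≤ 31 → not valid
(7,24,34): 7+24 ≤ 34 → not valid
(16,17,30): 16+17 > 30 → valid
(8,25,32): 8+25 > 32 → valid
(29,33,63): 29+33 ≤ 63 → not valid
(6,36,46): 6+36 ≤ 46 → not valid
2 of the 7 triples form a triangle.

2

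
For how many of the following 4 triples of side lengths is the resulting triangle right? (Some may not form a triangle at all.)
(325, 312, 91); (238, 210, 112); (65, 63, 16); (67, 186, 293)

3

(325,312,91): 91²+312² = 105625 = 325² → right
(238,210,112): 112²+210² = 56644 = 238² → right
(65,63,16): 16²+63² = 4225 = 65² → right
(67,186,293): 67+186 ≤ 293, not a triangle
3 of the 4 are right.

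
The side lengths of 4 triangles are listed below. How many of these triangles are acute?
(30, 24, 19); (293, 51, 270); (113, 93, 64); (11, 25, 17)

1

(30,24,19): 19²+24² = 937 > 900 = 30² → acute
(293,51,270): 51²+270² = 75501 < 85849 = 293² → obtuse
(113,93,64): 64²+93² = 12745 < 12769 = 113² → obtuse
(11,25,17): 11²+17² = 410 < 625 = 25² → obtuse
1 of the 4 is acute.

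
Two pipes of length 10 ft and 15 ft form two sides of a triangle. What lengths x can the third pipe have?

5 < x < 25 (ft)

By the triangle inequality, x must be less than 10 + 15 = 25 and greater than |10 − 15| = 5.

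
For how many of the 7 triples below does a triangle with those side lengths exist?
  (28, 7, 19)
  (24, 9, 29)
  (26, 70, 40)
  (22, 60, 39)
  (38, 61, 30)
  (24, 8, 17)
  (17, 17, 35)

(7,19,28): 7+19 ≤ 28 → not valid
(9,24,29): 9+24 > 29 → valid
(26,40,70): 26+40 ≤ 70 → not valid
(22,39,60): 22+39 > 60 → valid
(30,38,61): 30+38 > 61 → valid
(8,17,24): 8+17 > 24 → valid
(17,17,35): 17+17 ≤ 35 → not valid
4 of the 7 triples form a triangle.

4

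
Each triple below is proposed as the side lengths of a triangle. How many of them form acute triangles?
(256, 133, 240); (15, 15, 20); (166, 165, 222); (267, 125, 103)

3

(256,133,240): 133²+240² = 75289 > 65536 = 256² → acute
(15,15,20): 15²+15² = 450 > 400 = 20² → acute
(166,165,222): 165²+166² = 54781 > 49284 = 222² → acute
(267,125,103): 103+125 ≤ 267, not a triangle
3 of the 4 are acute.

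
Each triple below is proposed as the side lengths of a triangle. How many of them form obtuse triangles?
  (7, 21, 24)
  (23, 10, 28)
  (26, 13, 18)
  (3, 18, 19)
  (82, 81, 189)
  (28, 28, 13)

(7,21,24): 7²+21² = 490 < 576 = 24² → obtuse
(23,10,28): 10²+23² = 629 < 784 = 28² → obtuse
(26,13,18): 13²+18² = 493 < 676 = 26² → obtuse
(3,18,19): 3²+18² = 333 < 361 = 19² → obtuse
(82,81,189): 81+82 ≤ 189, not a triangle
(28,28,13): 13²+28² = 953 > 784 = 28² → acute
4 of the 6 are obtuse.

4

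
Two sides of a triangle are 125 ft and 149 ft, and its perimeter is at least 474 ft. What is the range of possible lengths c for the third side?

200 ≤ c < 274 ft

Triangle inequality alone gives 24 < c < 274.
The perimeter condition gives c ≥ 474 − 125 − 149 = 200.
Intersecting the two: 200 ≤ c < 274.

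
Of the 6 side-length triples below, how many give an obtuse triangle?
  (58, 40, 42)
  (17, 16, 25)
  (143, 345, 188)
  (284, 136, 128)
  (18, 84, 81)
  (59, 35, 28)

3

(58,40,42): 40²+42² = 3364 = 58² → right
(17,16,25): 16²+17² = 545 < 625 = 25² → obtuse
(143,345,188): 143+188 ≤ 345, not a triangle
(284,136,128): 128+136 ≤ 284, not a triangle
(18,84,81): 18²+81² = 6885 < 7056 = 84² → obtuse
(59,35,28): 28²+35² = 2009 < 3481 = 59² → obtuse
3 of the 6 are obtuse.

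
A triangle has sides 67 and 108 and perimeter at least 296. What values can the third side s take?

121 ≤ s < 175

Triangle inequality alone gives 41 < s < 175.
The perimeter condition gives s ≥ 296 − 67 − 108 = 121.
Intersecting the two: 121 ≤ s < 175.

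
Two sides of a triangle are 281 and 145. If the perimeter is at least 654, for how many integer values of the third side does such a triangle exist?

Triangle inequality: 136 < x < 426. Perimeter ≥ 654 gives x ≥ 654 − 281 − 145 = 228.
So 228 ≤ x < 426; integers 228 through 425: 198 values.

198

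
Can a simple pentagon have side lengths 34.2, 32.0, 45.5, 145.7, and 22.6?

No

For a pentagon, each side must be shorter than the sum of the others.
Here the longest side is 145.7, but the remaining 4 sides sum to only 134.3.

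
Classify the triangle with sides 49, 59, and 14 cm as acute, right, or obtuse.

obtuse

Compare the square of the longest side to the sum of squares of the other two: 14² + 49² = 2597 < 3481 = 59².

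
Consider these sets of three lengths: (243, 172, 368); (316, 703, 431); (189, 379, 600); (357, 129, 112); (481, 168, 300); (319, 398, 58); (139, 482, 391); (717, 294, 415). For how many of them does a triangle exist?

(172,243,368): 172+243 > 368 → valid
(316,431,703): 316+431 > 703 → valid
(189,379,600): 189+379 ≤ 600 → not valid
(112,129,357): 112+129 ≤ 357 → not valid
(168,300,481): 168+300 ≤ 481 → not valid
(58,319,398): 58+319 ≤ 398 → not valid
(139,391,482): 139+391 > 482 → valid
(294,415,717): 294+415 ≤ 717 → not valid
3 of the 8 triples form a triangle.

3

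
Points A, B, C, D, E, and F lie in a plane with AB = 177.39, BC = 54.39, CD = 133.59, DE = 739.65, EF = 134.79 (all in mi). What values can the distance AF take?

239.49 ≤ AF ≤ 1239.81 mi

The maximum is all hops collinear in one direction: 177.39 + 54.39 + 133.59 + 739.65 + 134.79 = 1239.81.
The longest hop is 739.65; the others sum to 500.16. Folding the others back against it leaves at least 739.65 − 500.16 = 239.49.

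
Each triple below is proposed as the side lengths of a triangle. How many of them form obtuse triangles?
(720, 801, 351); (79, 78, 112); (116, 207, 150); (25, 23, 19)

2

(720,801,351): 351²+720² = 641601 = 801² → right
(79,78,112): 78²+79² = 12325 < 12544 = 112² → obtuse
(116,207,150): 116²+150² = 35956 < 42849 = 207² → obtuse
(25,23,19): 19²+23² = 890 > 625 = 25² → acute
2 of the 4 are obtuse.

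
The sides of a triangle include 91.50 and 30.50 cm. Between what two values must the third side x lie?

By the triangle inequality, x must be less than 91.50 + 30.50 = 122.00 and greater than |91.50 − 30.50| = 61.00.

61.00 < x < 122.00 (cm)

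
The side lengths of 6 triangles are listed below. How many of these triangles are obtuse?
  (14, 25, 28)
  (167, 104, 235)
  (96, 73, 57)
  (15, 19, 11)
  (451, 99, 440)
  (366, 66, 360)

(14,25,28): 14²+25² = 821 > 784 = 28² → acute
(167,104,235): 104²+167² = 38705 < 55225 = 235² → obtuse
(96,73,57): 57²+73² = 8578 < 9216 = 96² → obtuse
(15,19,11): 11²+15² = 346 < 361 = 19² → obtuse
(451,99,440): 99²+440² = 203401 = 451² → right
(366,66,360): 66²+360² = 133956 = 366² → right
3 of the 6 are obtuse.

3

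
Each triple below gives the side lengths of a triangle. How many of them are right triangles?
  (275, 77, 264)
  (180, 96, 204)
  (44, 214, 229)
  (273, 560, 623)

(275,77,264): 77²+264² = 75625 = 275² → right
(180,96,204): 96²+180² = 41616 = 204² → right
(44,214,229): 44²+214² = 47732 < 52441 = 229² → obtuse
(273,560,623): 273²+560² = 388129 = 623² → right
3 of the 4 are right.

3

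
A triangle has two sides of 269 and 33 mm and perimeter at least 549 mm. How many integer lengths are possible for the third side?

Triangle inequality: 236 < x < 302. Perimeter ≥ 549 gives x ≥ 549 − 269 − 33 = 247.
So 247 ≤ x < 302; integers 247 through 301: 55 values.

55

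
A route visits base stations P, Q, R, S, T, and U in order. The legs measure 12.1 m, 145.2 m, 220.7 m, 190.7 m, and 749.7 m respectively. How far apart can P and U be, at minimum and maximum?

The maximum is all hops collinear in one direction: 12.1 + 145.2 + 220.7 + 190.7 + 749.7 = 1318.4.
The longest hop is 749.7; the others sum to 568.7. Folding the others back against it leaves at least 749.7 − 568.7 = 181.0.

181.0 ≤ PU ≤ 1318.4 m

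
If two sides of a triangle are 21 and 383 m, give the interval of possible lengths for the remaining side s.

By the triangle inequality, s must be less than 21 + 383 = 404 and greater than |21 − 383| = 362.

362 < s < 404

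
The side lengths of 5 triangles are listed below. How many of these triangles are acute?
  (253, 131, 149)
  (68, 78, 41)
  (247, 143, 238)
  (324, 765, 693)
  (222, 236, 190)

(253,131,149): 131²+149² = 39362 < 64009 = 253² → obtuse
(68,78,41): 41²+68² = 6305 > 6084 = 78² → acute
(247,143,238): 143²+238² = 77093 > 61009 = 247² → acute
(324,765,693): 324²+693² = 585225 = 765² → right
(222,236,190): 190²+222² = 85384 > 55696 = 236² → acute
3 of the 5 are acute.

3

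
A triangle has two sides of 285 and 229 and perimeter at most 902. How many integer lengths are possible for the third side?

332

Triangle inequality: 56 < x < 514. Perimeter ≤ 902 gives x ≤ 902 − 285 − 229 = 388.
So 56 < x ≤ 388; integers 57 through 388: 332 values.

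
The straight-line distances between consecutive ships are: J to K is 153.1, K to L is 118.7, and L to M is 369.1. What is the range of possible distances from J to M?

97.3 ≤ JM ≤ 640.9

The maximum is all hops collinear in one direction: 153.1 + 118.7 + 369.1 = 640.9.
The longest hop is 369.1; the others sum to 271.8. Folding the others back against it leaves at least 369.1 − 271.8 = 97.3.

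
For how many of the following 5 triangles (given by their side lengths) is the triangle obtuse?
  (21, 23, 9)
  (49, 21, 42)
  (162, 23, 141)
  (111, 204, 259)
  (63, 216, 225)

4

(21,23,9): 9²+21² = 522 < 529 = 23² → obtuse
(49,21,42): 21²+42² = 2205 < 2401 = 49² → obtuse
(162,23,141): 23²+141² = 20410 < 26244 = 162² → obtuse
(111,204,259): 111²+204² = 53937 < 67081 = 259² → obtuse
(63,216,225): 63²+216² = 50625 = 225² → right
4 of the 5 are obtuse.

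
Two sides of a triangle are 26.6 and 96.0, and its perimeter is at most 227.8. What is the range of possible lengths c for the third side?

69.4 < c ≤ 105.2

Triangle inequality alone gives 69.4 < c < 122.6.
The perimeter condition gives c ≤ 227.8 − 26.6 − 96.0 = 105.2.
Intersecting the two: 69.4 < c ≤ 105.2.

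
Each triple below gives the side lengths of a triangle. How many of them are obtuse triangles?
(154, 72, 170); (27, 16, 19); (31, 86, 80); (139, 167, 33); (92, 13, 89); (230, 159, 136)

5

(154,72,170): 72²+154² = 28900 = 170² → right
(27,16,19): 16²+19² = 617 < 729 = 27² → obtuse
(31,86,80): 31²+80² = 7361 < 7396 = 86² → obtuse
(139,167,33): 33²+139² = 20410 < 27889 = 167² → obtuse
(92,13,89): 13²+89² = 8090 < 8464 = 92² → obtuse
(230,159,136): 136²+159² = 43777 < 52900 = 230² → obtuse
5 of the 6 are obtuse.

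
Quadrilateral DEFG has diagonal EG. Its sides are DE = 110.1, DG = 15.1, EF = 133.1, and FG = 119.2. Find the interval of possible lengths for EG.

95.0 < EG < 125.2

From triangle DEG: |110.1 − 15.1| < EG < 110.1 + 15.1, i.e. 95.0 < EG < 125.2.
From triangle FEG: 13.9 < EG < 252.3.
Both must hold, so EG lies in the intersection.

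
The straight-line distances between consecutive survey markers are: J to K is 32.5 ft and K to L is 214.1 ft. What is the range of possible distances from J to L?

181.6 ≤ JL ≤ 246.6 ft

By the triangle inequality, |32.5 − 214.1| ≤ JL ≤ 32.5 + 214.1.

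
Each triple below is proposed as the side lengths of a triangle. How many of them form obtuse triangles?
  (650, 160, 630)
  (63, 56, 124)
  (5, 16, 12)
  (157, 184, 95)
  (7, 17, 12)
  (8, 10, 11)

3

(650,160,630): 160²+630² = 422500 = 650² → right
(63,56,124): 56+63 ≤ 124, not a triangle
(5,16,12): 5²+12² = 169 < 256 = 16² → obtuse
(157,184,95): 95²+157² = 33674 < 33856 = 184² → obtuse
(7,17,12): 7²+12² = 193 < 289 = 17² → obtuse
(8,10,11): 8²+10² = 164 > 121 = 11² → acute
3 of the 6 are obtuse.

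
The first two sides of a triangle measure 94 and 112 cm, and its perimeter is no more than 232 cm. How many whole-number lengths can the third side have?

Triangle inequality: 18 < x < 206. Perimeter ≤ 232 gives x ≤ 232 − 94 − 112 = 26.
So 18 < x ≤ 26; integers 19 through 26: 8 values.

8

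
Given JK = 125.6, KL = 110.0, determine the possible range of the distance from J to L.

15.6 ≤ JL ≤ 235.6

By the triangle inequality, |125.6 − 110.0| ≤ JL ≤ 125.6 + 110.0.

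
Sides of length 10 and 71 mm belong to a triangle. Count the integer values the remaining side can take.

The third side lies in the open interval (61, 81).
Integers from 62 to 80 inclusive: 80 − 62 + 1 = 19.

19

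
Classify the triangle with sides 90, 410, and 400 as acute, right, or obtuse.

Compare the square of the longest side to the sum of squares of the other two: 90² + 400² = 168100 = 410².

right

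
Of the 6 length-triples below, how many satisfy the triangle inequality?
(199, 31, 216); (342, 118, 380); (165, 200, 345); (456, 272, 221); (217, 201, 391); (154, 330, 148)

(31,199,216): 31+199 > 216 → valid
(118,342,380): 118+342 > 380 → valid
(165,200,345): 165+200 > 345 → valid
(221,272,456): 221+272 > 456 → valid
(201,217,391): 201+217 > 391 → valid
(148,154,330): 148+154 ≤ 330 → not valid
5 of the 6 triples form a triangle.

5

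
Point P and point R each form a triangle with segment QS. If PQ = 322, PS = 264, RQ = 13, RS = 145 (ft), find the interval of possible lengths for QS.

132 < QS < 158

From triangle PQS: |322 − 264| < QS < 322 + 264, i.e. 58 < QS < 586.
From triangle RQS: 132 < QS < 158.
Both must hold, so QS lies in the intersection.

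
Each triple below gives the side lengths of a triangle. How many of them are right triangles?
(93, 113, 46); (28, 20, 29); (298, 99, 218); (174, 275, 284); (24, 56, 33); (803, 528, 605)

(93,113,46): 46²+93² = 10765 < 12769 = 113² → obtuse
(28,20,29): 20²+28² = 1184 > 841 = 29² → acute
(298,99,218): 99²+218² = 57325 < 88804 = 298² → obtuse
(174,275,284): 174²+275² = 105901 > 80656 = 284² → acute
(24,56,33): 24²+33² = 1665 < 3136 = 56² → obtuse
(803,528,605): 528²+605² = 644809 = 803² → right
1 of the 6 is right.

1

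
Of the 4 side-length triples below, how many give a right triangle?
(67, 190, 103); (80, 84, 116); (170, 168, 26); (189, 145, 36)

2

(67,190,103): 67+103 ≤ 190, not a triangle
(80,84,116): 80²+84² = 13456 = 116² → right
(170,168,26): 26²+168² = 28900 = 170² → right
(189,145,36): 36+145 ≤ 189, not a triangle
2 of the 4 are right.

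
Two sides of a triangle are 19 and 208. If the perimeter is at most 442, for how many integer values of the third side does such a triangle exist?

Triangle inequality: 189 < x < 227. Perimeter ≤ 442 gives x ≤ 442 − 19 − 208 = 215.
So 189 < x ≤ 215; integers 190 through 215: 26 values.

26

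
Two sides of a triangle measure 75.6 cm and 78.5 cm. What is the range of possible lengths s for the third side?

By the triangle inequality, s must be less than 75.6 + 78.5 = 154.1 and greater than |75.6 − 78.5| = 2.9.

2.9 < s < 154.1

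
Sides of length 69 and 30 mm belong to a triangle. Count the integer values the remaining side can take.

59

The third side lies in the open interval (39, 99).
Integers from 40 to 98 inclusive: 98 − 40 + 1 = 59.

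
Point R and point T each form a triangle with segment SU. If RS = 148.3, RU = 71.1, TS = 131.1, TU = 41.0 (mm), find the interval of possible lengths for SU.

From triangle RSU: |148.3 − 71.1| < SU < 148.3 + 71.1, i.e. 77.2 < SU < 219.4.
From triangle TSU: 90.1 < SU < 172.1.
Both must hold, so SU lies in the intersection.

90.1 < SU < 172.1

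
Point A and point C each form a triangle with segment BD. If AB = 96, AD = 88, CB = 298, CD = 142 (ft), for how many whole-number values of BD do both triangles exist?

27

From triangle ABD: 8 < BD < 184.
From triangle CBD: 156 < BD < 440.
Intersection: 156 < BD < 184, so integers 157 through 183: 27 values.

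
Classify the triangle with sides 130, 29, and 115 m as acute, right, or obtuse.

Compare the square of the longest side to the sum of squares of the other two: 29² + 115² = 14066 < 16900 = 130².

obtuse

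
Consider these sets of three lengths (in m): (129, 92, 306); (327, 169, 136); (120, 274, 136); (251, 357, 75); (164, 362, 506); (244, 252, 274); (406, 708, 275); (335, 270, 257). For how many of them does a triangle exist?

(92,129,306): 92+129 ≤ 306 → not valid
(136,169,327): 136+169 ≤ 327 → not valid
(120,136,274): 120+136 ≤ 274 → not valid
(75,251,357): 75+251 ≤ 357 → not valid
(164,362,506): 164+362 > 506 → valid
(244,252,274): 244+252 > 274 → valid
(275,406,708): 275+406 ≤ 708 → not valid
(257,270,335): 257+270 > 335 → valid
3 of the 8 triples form a triangle.

3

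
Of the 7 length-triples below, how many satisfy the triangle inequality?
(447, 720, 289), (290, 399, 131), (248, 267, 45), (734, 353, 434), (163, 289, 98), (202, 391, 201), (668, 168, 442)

5

(289,447,720): 289+447 > 720 → valid
(131,290,399): 131+290 > 399 → valid
(45,248,267): 45+248 > 267 → valid
(353,434,734): 353+434 > 734 → valid
(98,163,289): 98+163 ≤ 289 → not valid
(201,202,391): 201+202 > 391 → valid
(168,442,668): 168+442 ≤ 668 → not valid
5 of the 7 triples form a triangle.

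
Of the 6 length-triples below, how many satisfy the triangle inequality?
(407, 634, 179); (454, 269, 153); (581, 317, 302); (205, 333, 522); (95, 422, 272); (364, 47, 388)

3

(179,407,634): 179+407 ≤ 634 → not valid
(153,269,454): 153+269 ≤ 454 → not valid
(302,317,581): 302+317 > 581 → valid
(205,333,522): 205+333 > 522 → valid
(95,272,422): 95+272 ≤ 422 → not valid
(47,364,388): 47+364 > 388 → valid
3 of the 6 triples form a triangle.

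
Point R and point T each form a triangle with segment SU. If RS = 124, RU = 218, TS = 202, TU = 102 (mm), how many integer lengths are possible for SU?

203

From triangle RSU: 94 < SU < 342.
From triangle TSU: 100 < SU < 304.
Intersection: 100 < SU < 304, so integers 101 through 303: 203 values.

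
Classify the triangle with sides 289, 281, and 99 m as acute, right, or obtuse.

Compare the square of the longest side to the sum of squares of the other two: 99² + 281² = 88762 > 83521 = 289².

acute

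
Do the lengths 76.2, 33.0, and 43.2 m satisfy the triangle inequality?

No

The two shorter sides sum to 76.2, exactly equal to the longest side 76.2.
That gives only a degenerate (flat) triangle — the inequality must be strict.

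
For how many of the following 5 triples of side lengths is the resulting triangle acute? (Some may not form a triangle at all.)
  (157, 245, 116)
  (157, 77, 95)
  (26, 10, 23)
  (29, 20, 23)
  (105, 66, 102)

(157,245,116): 116²+157² = 38105 < 60025 = 245² → obtuse
(157,77,95): 77²+95² = 14954 < 24649 = 157² → obtuse
(26,10,23): 10²+23² = 629 < 676 = 26² → obtuse
(29,20,23): 20²+23² = 929 > 841 = 29² → acute
(105,66,102): 66²+102² = 14760 > 11025 = 105² → acute
2 of the 5 are acute.

2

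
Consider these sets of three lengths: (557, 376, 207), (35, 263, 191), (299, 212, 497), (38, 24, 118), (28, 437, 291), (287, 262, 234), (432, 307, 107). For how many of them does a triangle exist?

(207,376,557): 207+376 > 557 → valid
(35,191,263): 35+191 ≤ 263 → not valid
(212,299,497): 212+299 > 497 → valid
(24,38,118): 24+38 ≤ 118 → not valid
(28,291,437): 28+291 ≤ 437 → not valid
(234,262,287): 234+262 > 287 → valid
(107,307,432): 107+307 ≤ 432 → not valid
3 of the 7 triples form a triangle.

3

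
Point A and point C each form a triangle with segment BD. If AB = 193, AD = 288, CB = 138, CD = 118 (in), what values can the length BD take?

From triangle ABD: |193 − 288| < BD < 193 + 288, i.e. 95 < BD < 481.
From triangle CBD: 20 < BD < 256.
Both must hold, so BD lies in the intersection.

95 < BD < 256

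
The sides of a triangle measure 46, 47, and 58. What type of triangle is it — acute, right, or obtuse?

acute

Compare the square of the longest side to the sum of squares of the other two: 46² + 47² = 4325 > 3364 = 58².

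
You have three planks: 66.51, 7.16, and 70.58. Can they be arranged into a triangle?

Yes

The longest side is 70.58, and the other two sum to 73.67.
Since 73.67 > 70.58, the triangle inequality holds.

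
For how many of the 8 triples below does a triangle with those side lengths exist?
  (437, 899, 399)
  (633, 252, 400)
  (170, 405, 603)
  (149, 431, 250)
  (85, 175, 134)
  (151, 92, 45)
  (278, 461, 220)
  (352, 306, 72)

(399,437,899): 399+437 ≤ 899 → not valid
(252,400,633): 252+400 > 633 → valid
(170,405,603): 170+405 ≤ 603 → not valid
(149,250,431): 149+250 ≤ 431 → not valid
(85,134,175): 85+134 > 175 → valid
(45,92,151): 45+92 ≤ 151 → not valid
(220,278,461): 220+278 > 461 → valid
(72,306,352): 72+306 > 352 → valid
4 of the 8 triples form a triangle.

4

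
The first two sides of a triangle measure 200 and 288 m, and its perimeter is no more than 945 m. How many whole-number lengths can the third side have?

369

Triangle inequality: 88 < x < 488. Perimeter ≤ 945 gives x ≤ 945 − 200 − 288 = 457.
So 88 < x ≤ 457; integers 89 through 457: 369 values.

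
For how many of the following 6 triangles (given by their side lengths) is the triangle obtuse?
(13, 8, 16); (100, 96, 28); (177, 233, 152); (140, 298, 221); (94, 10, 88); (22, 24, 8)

(13,8,16): 8²+13² = 233 < 256 = 16² → obtuse
(100,96,28): 28²+96² = 10000 = 100² → right
(177,233,152): 152²+177² = 54433 > 54289 = 233² → acute
(140,298,221): 140²+221² = 68441 < 88804 = 298² → obtuse
(94,10,88): 10²+88² = 7844 < 8836 = 94² → obtuse
(22,24,8): 8²+22² = 548 < 576 = 24² → obtuse
4 of the 6 are obtuse.

4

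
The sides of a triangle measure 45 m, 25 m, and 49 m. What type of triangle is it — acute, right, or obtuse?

Compare the square of the longest side to the sum of squares of the other two: 25² + 45² = 2650 > 2401 = 49².

acute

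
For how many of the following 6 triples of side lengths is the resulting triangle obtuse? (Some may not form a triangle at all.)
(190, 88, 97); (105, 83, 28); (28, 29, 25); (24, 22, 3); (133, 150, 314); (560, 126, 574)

2

(190,88,97): 88+97 ≤ 190, not a triangle
(105,83,28): 28²+83² = 7673 < 11025 = 105² → obtuse
(28,29,25): 25²+28² = 1409 > 841 = 29² → acute
(24,22,3): 3²+22² = 493 < 576 = 24² → obtuse
(133,150,314): 133+150 ≤ 314, not a triangle
(560,126,574): 126²+560² = 329476 = 574² → right
2 of the 6 are obtuse.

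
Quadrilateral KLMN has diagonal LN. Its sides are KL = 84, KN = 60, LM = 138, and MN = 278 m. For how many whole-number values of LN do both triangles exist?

From triangle KLN: 24 < LN < 144.
From triangle MLN: 140 < LN < 416.
Intersection: 140 < LN < 144, so integers 141 through 143: 3 values.

3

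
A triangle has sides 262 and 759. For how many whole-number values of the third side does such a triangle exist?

523

The third side lies in the open interval (497, 1021).
Integers from 498 to 1020 inclusive: 1020 − 498 + 1 = 523.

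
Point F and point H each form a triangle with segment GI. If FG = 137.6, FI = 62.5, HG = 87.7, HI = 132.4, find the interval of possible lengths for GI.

75.1 < GI < 200.1

From triangle FGI: |137.6 − 62.5| < GI < 137.6 + 62.5, i.e. 75.1 < GI < 200.1.
From triangle HGI: 44.7 < GI < 220.1.
Both must hold, so GI lies in the intersection.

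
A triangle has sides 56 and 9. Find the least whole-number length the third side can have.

48

The third side must be strictly greater than |56 − 9| = 47.
The smallest integer above 47 is 48.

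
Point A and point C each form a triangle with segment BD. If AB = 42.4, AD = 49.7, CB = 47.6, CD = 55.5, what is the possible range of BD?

7.9 < BD < 92.1

From triangle ABD: |42.4 − 49.7| < BD < 42.4 + 49.7, i.e. 7.3 < BD < 92.1.
From triangle CBD: 7.9 < BD < 103.1.
Both must hold, so BD lies in the intersection.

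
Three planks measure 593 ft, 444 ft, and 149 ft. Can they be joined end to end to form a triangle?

The two shorter sides sum to 593, exactly equal to the longest side 593.
That gives only a degenerate (flat) triangle — the inequality must be strict.

No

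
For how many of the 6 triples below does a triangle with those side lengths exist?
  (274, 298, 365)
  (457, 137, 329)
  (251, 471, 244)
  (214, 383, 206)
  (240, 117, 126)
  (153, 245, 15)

(274,298,365): 274+298 > 365 → valid
(137,329,457): 137+329 > 457 → valid
(244,251,471): 244+251 > 471 → valid
(206,214,383): 206+214 > 383 → valid
(117,126,240): 117+126 > 240 → valid
(15,153,245): 15+153 ≤ 245 → not valid
5 of the 6 triples form a triangle.

5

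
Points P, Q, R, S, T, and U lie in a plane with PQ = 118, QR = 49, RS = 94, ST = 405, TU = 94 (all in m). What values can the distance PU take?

50 ≤ PU ≤ 760 m

The maximum is all hops collinear in one direction: 118 + 49 + 94 + 405 + 94 = 760.
The longest hop is 405; the others sum to 355. Folding the others back against it leaves at least 405 − 355 = 50.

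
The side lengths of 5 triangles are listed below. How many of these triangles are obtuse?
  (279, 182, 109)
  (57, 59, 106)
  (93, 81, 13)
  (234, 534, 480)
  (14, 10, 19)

4

(279,182,109): 109²+182² = 45005 < 77841 = 279² → obtuse
(57,59,106): 57²+59² = 6730 < 11236 = 106² → obtuse
(93,81,13): 13²+81² = 6730 < 8649 = 93² → obtuse
(234,534,480): 234²+480² = 285156 = 534² → right
(14,10,19): 10²+14² = 296 < 361 = 19² → obtuse
4 of the 5 are obtuse.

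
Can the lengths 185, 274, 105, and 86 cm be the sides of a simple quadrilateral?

Yes

A quadrilateral exists iff every side is shorter than the sum of the others — equivalently, the longest side is less than the sum of the rest.
Longest side 274 < 376 (sum of the remaining 3), so yes.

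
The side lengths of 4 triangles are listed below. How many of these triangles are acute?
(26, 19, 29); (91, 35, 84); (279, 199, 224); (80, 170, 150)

(26,19,29): 19²+26² = 1037 > 841 = 29² → acute
(91,35,84): 35²+84² = 8281 = 91² → right
(279,199,224): 199²+224² = 89777 > 77841 = 279² → acute
(80,170,150): 80²+150² = 28900 = 170² → right
2 of the 4 are acute.

2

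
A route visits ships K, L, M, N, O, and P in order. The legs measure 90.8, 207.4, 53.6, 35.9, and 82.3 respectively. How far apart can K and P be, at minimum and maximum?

The maximum is all hops collinear in one direction: 90.8 + 207.4 + 53.6 + 35.9 + 82.3 = 470.0.
The longest hop is 207.4; the others sum to 262.6. Since 207.4 ≤ 262.6, the path can fold back on itself completely, so the minimum distance is 0.

0 ≤ KP ≤ 470.0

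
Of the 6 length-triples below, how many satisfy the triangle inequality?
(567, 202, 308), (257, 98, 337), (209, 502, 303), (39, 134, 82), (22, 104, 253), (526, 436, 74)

(202,308,567): 202+308 ≤ 567 → not valid
(98,257,337): 98+257 > 337 → valid
(209,303,502): 209+303 > 502 → valid
(39,82,134): 39+82 ≤ 134 → not valid
(22,104,253): 22+104 ≤ 253 → not valid
(74,436,526): 74+436 ≤ 526 → not valid
2 of the 6 triples form a triangle.

2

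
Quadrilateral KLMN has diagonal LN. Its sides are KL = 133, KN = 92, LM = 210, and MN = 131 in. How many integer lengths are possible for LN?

From triangle KLN: 41 < LN < 225.
From triangle MLN: 79 < LN < 341.
Intersection: 79 < LN < 225, so integers 80 through 224: 145 values.

145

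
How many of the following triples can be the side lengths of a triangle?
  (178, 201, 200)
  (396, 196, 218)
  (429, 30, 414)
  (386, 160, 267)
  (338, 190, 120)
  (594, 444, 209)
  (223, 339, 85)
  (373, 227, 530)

(178,200,201): 178+200 > 201 → valid
(196,218,396): 196+218 > 396 → valid
(30,414,429): 30+414 > 429 → valid
(160,267,386): 160+267 > 386 → valid
(120,190,338): 120+190 ≤ 338 → not valid
(209,444,594): 209+444 > 594 → valid
(85,223,339): 85+223 ≤ 339 → not valid
(227,373,530): 227+373 > 530 → valid
6 of the 8 triples form a triangle.

6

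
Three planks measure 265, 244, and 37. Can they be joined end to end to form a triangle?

Yes

The longest side is 265, and the other two sum to 281.
Since 281 > 265, the triangle inequality holds.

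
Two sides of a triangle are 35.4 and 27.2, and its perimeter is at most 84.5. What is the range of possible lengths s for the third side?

Triangle inequality alone gives 8.2 < s < 62.6.
The perimeter condition gives s ≤ 84.5 − 35.4 − 27.2 = 21.9.
Intersecting the two: 8.2 < s ≤ 21.9.

8.2 < s ≤ 21.9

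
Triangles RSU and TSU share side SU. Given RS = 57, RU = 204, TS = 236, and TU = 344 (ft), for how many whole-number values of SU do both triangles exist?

113

From triangle RSU: 147 < SU < 261.
From triangle TSU: 108 < SU < 580.
Intersection: 147 < SU < 261, so integers 148 through 260: 113 values.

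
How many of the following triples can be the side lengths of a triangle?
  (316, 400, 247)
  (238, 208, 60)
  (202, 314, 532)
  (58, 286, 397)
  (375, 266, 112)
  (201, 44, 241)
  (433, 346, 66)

4

(247,316,400): 247+316 > 400 → valid
(60,208,238): 60+208 > 238 → valid
(202,314,532): 202+314 ≤ 532 → not valid
(58,286,397): 58+286 ≤ 397 → not valid
(112,266,375): 112+266 > 375 → valid
(44,201,241): 44+201 > 241 → valid
(66,346,433): 66+346 ≤ 433 → not valid
4 of the 7 triples form a triangle.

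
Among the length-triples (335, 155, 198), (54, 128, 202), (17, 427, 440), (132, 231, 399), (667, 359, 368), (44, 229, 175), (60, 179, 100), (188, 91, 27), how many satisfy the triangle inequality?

3

(155,198,335): 155+198 > 335 → valid
(54,128,202): 54+128 ≤ 202 → not valid
(17,427,440): 17+427 > 440 → valid
(132,231,399): 132+231 ≤ 399 → not valid
(359,368,667): 359+368 > 667 → valid
(44,175,229): 44+175 ≤ 229 → not valid
(60,100,179): 60+100 ≤ 179 → not valid
(27,91,188): 27+91 ≤ 188 → not valid
3 of the 8 triples form a triangle.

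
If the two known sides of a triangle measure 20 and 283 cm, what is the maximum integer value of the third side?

The third side must be strictly less than 20 + 283 = 303.
The largest integer below 303 is 302.

302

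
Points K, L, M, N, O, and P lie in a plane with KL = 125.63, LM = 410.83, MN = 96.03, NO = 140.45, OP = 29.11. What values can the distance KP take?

The maximum is all hops collinear in one direction: 125.63 + 410.83 + 96.03 + 140.45 + 29.11 = 802.05.
The longest hop is 410.83; the others sum to 391.22. Folding the others back against it leaves at least 410.83 − 391.22 = 19.61.

19.61 ≤ KP ≤ 802.05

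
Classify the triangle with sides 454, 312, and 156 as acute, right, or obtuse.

obtuse

Compare the square of the longest side to the sum of squares of the other two: 156² + 312² = 121680 < 206116 = 454².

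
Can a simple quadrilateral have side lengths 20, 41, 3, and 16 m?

No

For a quadrilateral, each side must be shorter than the sum of the others.
Here the longest side is 41, but the remaining 3 sides sum to only 39.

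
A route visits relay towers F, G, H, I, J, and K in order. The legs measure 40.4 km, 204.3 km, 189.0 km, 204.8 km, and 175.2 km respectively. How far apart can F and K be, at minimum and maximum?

The maximum is all hops collinear in one direction: 40.4 + 204.3 + 189.0 + 204.8 + 175.2 = 813.7.
The longest hop is 204.8; the others sum to 608.9. Since 204.8 ≤ 608.9, the path can fold back on itself completely, so the minimum distance is 0.

0 ≤ FK ≤ 813.7 km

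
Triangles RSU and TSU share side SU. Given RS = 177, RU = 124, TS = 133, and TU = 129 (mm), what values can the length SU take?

From triangle RSU: |177 − 124| < SU < 177 + 124, i.e. 53 < SU < 301.
From triangle TSU: 4 < SU < 262.
Both must hold, so SU lies in the intersection.

53 < SU < 262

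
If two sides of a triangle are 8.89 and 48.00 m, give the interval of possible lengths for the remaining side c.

By the triangle inequality, c must be less than 8.89 + 48.00 = 56.89 and greater than |8.89 − 48.00| = 39.11.

39.11 < c < 56.89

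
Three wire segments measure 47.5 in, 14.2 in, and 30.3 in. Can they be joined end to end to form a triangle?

No

The longest side is 47.5, but the other two sum to only 44.5.
44.5 < 47.5, so the triangle inequality fails.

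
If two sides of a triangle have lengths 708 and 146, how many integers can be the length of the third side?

291

The third side lies in the open interval (562, 854).
Integers from 563 to 853 inclusive: 853 − 563 + 1 = 291.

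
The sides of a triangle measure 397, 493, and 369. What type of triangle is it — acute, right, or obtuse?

acute

Compare the square of the longest side to the sum of squares of the other two: 369² + 397² = 293770 > 243049 = 493².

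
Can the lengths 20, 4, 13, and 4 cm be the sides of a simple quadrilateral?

A quadrilateral exists iff every side is shorter than the sum of the others — equivalently, the longest side is less than the sum of the rest.
Longest side 20 < 21 (sum of the remaining 3), so yes.

Yes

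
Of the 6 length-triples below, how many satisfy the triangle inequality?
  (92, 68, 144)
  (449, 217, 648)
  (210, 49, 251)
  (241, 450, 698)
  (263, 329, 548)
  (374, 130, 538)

4

(68,92,144): 68+92 > 144 → valid
(217,449,648): 217+449 > 648 → valid
(49,210,251): 49+210 > 251 → valid
(241,450,698): 241+450 ≤ 698 → not valid
(263,329,548): 263+329 > 548 → valid
(130,374,538): 130+374 ≤ 538 → not valid
4 of the 6 triples form a triangle.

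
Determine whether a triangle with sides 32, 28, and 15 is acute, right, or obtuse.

Compare the square of the longest side to the sum of squares of the other two: 15² + 28² = 1009 < 1024 = 32².

obtuse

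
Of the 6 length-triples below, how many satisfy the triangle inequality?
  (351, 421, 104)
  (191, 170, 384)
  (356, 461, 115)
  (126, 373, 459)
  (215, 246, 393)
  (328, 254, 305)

5

(104,351,421): 104+351 > 421 → valid
(170,191,384): 170+191 ≤ 384 → not valid
(115,356,461): 115+356 > 461 → valid
(126,373,459): 126+373 > 459 → valid
(215,246,393): 215+246 > 393 → valid
(254,305,328): 254+305 > 328 → valid
5 of the 6 triples form a triangle.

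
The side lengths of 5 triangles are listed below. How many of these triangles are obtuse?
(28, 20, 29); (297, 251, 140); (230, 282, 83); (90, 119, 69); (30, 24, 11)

4

(28,20,29): 20²+28² = 1184 > 841 = 29² → acute
(297,251,140): 140²+251² = 82601 < 88209 = 297² → obtuse
(230,282,83): 83²+230² = 59789 < 79524 = 282² → obtuse
(90,119,69): 69²+90² = 12861 < 14161 = 119² → obtuse
(30,24,11): 11²+24² = 697 < 900 = 30² → obtuse
4 of the 5 are obtuse.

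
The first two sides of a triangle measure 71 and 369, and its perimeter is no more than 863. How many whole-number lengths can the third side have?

Triangle inequality: 298 < x < 440. Perimeter ≤ 863 gives x ≤ 863 − 71 − 369 = 423.
So 298 < x ≤ 423; integers 299 through 423: 125 values.

125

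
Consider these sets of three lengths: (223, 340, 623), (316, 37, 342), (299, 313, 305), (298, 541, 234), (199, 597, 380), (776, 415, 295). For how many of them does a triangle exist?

2

(223,340,623): 223+340 ≤ 623 → not valid
(37,316,342): 37+316 > 342 → valid
(299,305,313): 299+305 > 313 → valid
(234,298,541): 234+298 ≤ 541 → not valid
(199,380,597): 199+380 ≤ 597 → not valid
(295,415,776): 295+415 ≤ 776 → not valid
2 of the 6 triples form a triangle.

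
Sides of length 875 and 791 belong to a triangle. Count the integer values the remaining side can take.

The third side lies in the open interval (84, 1666).
Integers from 85 to 1665 inclusive: 1665 − 85 + 1 = 1581.

1581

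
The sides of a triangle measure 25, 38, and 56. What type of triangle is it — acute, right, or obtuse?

Compare the square of the longest side to the sum of squares of the other two: 25² + 38² = 2069 < 3136 = 56².

obtuse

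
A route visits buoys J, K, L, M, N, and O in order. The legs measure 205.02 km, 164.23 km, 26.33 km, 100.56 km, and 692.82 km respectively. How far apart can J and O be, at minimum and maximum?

The maximum is all hops collinear in one direction: 205.02 + 164.23 + 26.33 + 100.56 + 692.82 = 1188.96.
The longest hop is 692.82; the others sum to 496.14. Folding the others back against it leaves at least 692.82 − 496.14 = 196.68.

196.68 ≤ JO ≤ 1188.96 km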